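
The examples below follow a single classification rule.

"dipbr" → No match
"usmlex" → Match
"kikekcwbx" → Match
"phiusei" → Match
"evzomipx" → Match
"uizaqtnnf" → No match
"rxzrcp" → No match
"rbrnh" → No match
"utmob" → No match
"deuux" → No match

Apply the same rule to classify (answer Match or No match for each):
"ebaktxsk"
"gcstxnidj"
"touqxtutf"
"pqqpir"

Match, No match, No match, No match

The pattern is that an item is 'Match' exactly when: length ≥ 6 AND contains 'e'.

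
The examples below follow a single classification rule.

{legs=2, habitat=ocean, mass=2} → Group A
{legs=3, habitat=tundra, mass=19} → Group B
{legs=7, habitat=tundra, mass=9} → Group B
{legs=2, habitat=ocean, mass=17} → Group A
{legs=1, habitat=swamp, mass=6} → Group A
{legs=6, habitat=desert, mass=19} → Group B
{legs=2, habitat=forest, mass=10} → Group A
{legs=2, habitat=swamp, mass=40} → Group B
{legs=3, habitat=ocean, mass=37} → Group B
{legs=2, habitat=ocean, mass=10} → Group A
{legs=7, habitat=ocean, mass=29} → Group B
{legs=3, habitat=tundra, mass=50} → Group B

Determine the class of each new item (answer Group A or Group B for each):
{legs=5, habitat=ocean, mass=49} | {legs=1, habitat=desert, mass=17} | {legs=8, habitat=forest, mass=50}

The common property of the 'Group A' items is: mass ≤ 17 AND legs ≤ 2. No 'Group B' item has it.
{legs=5, habitat=ocean, mass=49}: mass = 49, legs = 5 — does not satisfy this, so Group B. {legs=1, habitat=desert, mass=17}: mass = 17, legs = 1 — meets the rule, so Group A. {legs=8, habitat=forest, mass=50}: mass = 50, legs = 8 — does not satisfy this, so Group B.

Group B, Group A, Group B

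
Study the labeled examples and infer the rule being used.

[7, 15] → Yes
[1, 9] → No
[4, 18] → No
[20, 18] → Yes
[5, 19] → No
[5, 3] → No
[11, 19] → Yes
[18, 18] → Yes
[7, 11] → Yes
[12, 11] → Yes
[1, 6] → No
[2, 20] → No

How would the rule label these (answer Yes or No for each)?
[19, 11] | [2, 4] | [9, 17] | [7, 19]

Yes, No, Yes, Yes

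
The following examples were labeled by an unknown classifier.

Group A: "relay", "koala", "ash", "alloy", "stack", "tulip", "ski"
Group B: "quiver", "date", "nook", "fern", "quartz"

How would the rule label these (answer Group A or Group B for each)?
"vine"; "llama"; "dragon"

Group B, Group A, Group B

The rule appears to be: odd length.
Group B: "vine", since length 4. Group A: "llama", since length 5. Group B: "dragon", since length 6.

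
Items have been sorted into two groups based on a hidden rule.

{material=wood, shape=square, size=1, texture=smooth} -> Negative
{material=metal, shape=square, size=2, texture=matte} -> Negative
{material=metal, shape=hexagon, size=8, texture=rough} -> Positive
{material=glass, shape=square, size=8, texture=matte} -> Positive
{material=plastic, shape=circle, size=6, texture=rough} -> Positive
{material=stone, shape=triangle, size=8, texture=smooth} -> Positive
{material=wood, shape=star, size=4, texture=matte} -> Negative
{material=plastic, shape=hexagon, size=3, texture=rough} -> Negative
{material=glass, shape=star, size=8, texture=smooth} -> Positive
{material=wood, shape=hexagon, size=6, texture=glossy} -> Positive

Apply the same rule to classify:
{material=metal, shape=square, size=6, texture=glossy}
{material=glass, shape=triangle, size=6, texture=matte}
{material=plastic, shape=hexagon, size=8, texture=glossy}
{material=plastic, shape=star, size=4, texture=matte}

Positive, Positive, Positive, Negative

The pattern is that an item is 'Positive' exactly when: size ≥ 6.
{material=metal, shape=square, size=6, texture=glossy} — size = 6, hence Positive. {material=glass, shape=triangle, size=6, texture=matte} — size = 6, hence Positive. {material=plastic, shape=hexagon, size=8, texture=glossy} — size = 8, hence Positive. {material=plastic, shape=star, size=4, texture=matte} — size = 4, hence Negative.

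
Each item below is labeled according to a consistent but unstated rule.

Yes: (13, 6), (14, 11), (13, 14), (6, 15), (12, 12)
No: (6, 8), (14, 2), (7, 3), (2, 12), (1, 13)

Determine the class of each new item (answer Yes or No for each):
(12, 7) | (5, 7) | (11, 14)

The common property of the 'Yes' items is: sum ≥ 19. No 'No' item has it.
(12, 7): 12+7 = 19 — fits, so Yes. (5, 7): 5+7 = 12 — fails the rule, so No. (11, 14): 11+14 = 25 — fits, so Yes.

Yes, No, Yes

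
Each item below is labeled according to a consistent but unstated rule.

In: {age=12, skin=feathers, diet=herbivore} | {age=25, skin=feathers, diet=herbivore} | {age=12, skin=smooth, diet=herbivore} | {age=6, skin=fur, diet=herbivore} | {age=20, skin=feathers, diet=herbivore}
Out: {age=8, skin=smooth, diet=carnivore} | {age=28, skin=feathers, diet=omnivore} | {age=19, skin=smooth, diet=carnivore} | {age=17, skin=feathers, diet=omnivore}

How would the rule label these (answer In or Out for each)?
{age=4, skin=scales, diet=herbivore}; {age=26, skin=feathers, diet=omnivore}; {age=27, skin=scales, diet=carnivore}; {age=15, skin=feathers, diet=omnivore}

In, Out, Out, Out

The rule appears to be: diet is herbivore.
{age=4, skin=scales, diet=herbivore}: diet is herbivore — checks out, so In. {age=26, skin=feathers, diet=omnivore}: diet is omnivore — does not satisfy this, so Out. {age=27, skin=scales, diet=carnivore}: diet is carnivore — does not satisfy this, so Out. {age=15, skin=feathers, diet=omnivore}: diet is omnivore — does not satisfy this, so Out.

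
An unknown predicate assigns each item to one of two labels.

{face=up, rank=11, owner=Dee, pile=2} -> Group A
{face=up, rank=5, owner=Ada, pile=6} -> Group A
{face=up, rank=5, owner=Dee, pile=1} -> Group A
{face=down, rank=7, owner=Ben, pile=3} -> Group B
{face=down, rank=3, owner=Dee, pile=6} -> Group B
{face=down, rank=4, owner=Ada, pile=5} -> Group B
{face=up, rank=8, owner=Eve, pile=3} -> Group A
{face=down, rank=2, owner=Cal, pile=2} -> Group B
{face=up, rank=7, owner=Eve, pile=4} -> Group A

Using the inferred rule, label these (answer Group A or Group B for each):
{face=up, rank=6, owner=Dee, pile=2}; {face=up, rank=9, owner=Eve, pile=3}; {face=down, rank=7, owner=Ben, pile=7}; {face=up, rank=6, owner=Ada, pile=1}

Checking candidate rules against both groups, what survives is: face is up.

Group A, Group A, Group B, Group A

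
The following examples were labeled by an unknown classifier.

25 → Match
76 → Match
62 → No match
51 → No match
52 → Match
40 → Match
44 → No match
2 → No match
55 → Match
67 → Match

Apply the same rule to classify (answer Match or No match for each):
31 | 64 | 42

Match, Match, No match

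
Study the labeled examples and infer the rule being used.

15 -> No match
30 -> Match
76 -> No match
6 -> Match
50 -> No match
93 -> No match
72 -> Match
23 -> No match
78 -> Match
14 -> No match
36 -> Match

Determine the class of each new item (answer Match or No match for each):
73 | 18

No match, Match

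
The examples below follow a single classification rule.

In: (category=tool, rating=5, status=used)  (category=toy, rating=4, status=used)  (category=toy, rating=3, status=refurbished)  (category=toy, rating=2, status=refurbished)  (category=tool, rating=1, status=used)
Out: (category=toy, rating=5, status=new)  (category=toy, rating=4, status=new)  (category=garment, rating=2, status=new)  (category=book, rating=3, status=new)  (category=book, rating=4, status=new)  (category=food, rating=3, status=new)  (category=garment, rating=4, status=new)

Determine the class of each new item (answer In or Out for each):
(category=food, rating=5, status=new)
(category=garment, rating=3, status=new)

The simplest hypothesis consistent with all the labels is: status is not new.
Out: (category=food, rating=5, status=new), since status is new. Out: (category=garment, rating=3, status=new), since status is new.

Out, Out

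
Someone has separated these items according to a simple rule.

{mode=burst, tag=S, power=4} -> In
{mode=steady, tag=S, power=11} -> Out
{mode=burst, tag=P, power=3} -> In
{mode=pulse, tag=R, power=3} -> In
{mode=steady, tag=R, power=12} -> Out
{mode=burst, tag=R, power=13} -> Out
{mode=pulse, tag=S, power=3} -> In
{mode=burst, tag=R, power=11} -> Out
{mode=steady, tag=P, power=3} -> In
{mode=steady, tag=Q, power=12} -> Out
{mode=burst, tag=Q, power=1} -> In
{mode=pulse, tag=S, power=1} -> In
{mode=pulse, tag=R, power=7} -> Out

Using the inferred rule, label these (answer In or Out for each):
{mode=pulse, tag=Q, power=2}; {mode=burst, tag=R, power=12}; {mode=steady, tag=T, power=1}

In, Out, In

One predicate separates the groups cleanly: power ≤ 4.
In: {mode=pulse, tag=Q, power=2}, since power = 2.
Out: {mode=burst, tag=R, power=12}, since power = 12.
In: {mode=steady, tag=T, power=1}, since power = 1.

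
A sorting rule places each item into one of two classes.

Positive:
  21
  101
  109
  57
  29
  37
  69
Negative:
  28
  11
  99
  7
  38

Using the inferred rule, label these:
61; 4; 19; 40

The simplest hypothesis consistent with all the labels is: ≡ 1 (mod 4).
61 — 61 mod 4 = 1, hence Positive.
4 — 4 mod 4 = 0, hence Negative.
19 — 19 mod 4 = 3, hence Negative.
40 — 40 mod 4 = 0, hence Negative.

Positive, Negative, Negative, Negative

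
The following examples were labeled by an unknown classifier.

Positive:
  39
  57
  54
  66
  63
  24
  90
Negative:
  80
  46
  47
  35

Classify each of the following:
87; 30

Positive, Positive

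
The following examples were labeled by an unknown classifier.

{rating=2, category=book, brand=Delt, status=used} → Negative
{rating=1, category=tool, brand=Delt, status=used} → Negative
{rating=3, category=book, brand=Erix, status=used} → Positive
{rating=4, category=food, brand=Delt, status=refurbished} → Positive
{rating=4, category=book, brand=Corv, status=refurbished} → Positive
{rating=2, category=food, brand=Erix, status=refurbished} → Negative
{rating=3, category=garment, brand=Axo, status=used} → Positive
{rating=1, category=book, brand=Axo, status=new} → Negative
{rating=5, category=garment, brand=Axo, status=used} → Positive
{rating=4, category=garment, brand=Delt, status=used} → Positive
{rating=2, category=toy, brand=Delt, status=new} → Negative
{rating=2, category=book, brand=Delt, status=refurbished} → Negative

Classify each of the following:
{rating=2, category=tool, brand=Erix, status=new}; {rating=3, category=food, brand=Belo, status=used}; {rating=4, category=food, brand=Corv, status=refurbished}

Every 'Positive' example satisfies: rating ≥ 3. None of the 'Negative' examples do.

Negative, Positive, Positive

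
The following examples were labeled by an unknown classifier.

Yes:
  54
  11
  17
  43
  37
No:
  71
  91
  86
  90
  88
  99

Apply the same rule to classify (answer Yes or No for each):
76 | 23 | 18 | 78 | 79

One predicate separates the groups cleanly: at most 54.

No, Yes, Yes, No, No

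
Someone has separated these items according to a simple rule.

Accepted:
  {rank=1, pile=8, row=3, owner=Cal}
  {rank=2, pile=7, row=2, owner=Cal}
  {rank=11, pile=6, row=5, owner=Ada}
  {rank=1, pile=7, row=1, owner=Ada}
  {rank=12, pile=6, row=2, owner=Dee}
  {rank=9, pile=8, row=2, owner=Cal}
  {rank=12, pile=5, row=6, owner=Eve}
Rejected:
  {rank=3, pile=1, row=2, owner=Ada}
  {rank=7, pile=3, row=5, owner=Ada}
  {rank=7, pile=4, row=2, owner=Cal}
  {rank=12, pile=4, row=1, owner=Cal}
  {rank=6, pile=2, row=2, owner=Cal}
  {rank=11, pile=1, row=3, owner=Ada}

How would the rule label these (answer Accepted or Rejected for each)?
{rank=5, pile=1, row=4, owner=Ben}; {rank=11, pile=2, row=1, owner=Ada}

Rejected, Rejected

One predicate separates the groups cleanly: pile ≥ 5.
{rank=5, pile=1, row=4, owner=Ben}: pile = 1, doesn't match → Rejected. {rank=11, pile=2, row=1, owner=Ada}: pile = 2, doesn't match → Rejected.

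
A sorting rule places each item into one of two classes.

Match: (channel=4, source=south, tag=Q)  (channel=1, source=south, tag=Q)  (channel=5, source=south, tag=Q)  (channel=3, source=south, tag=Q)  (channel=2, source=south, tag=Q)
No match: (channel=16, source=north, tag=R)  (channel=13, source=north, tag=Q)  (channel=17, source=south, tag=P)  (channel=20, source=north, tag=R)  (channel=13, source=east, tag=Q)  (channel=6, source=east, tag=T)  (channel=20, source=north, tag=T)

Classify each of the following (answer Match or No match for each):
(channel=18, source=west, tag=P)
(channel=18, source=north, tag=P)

The simplest hypothesis consistent with all the labels is: channel ≤ 5.
(channel=18, source=west, tag=P): channel = 18, doesn't qualify → No match.
(channel=18, source=north, tag=P): channel = 18, doesn't qualify → No match.

No match, No match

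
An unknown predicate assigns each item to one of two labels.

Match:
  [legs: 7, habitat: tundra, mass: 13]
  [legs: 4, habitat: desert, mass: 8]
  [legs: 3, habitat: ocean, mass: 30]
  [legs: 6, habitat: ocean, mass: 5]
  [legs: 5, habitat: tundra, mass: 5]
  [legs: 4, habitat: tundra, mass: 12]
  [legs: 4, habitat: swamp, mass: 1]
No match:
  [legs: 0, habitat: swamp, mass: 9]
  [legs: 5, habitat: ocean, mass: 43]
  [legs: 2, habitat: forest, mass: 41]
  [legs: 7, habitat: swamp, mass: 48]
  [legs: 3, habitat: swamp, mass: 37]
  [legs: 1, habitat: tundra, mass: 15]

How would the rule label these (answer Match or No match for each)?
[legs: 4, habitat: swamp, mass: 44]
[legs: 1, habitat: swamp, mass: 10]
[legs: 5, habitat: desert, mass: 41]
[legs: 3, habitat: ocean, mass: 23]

The pattern is that an item is 'Match' exactly when: mass ≤ 30 AND legs ≥ 2.
[legs: 4, habitat: swamp, mass: 44] — mass = 44, legs = 4, hence No match.
[legs: 1, habitat: swamp, mass: 10] — mass = 10, legs = 1, hence No match.
[legs: 5, habitat: desert, mass: 41] — mass = 41, legs = 5, hence No match.
[legs: 3, habitat: ocean, mass: 23] — mass = 23, legs = 3, hence Match.

No match, No match, No match, Match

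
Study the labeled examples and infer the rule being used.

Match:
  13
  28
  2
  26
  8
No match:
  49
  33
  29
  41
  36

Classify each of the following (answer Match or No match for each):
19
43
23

Match, No match, Match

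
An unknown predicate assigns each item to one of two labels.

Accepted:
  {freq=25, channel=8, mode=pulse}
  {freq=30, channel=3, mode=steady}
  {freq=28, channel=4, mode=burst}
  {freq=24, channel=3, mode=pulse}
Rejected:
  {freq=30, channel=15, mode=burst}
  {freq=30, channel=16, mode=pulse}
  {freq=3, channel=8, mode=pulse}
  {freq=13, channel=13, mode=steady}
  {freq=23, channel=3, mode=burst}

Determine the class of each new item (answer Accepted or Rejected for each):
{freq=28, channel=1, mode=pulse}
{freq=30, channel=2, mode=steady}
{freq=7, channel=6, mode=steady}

Accepted, Accepted, Rejected

'Accepted' ⟺ channel ≤ 8 AND freq ≥ 24.
Accepted: {freq=28, channel=1, mode=pulse}, since channel = 1, freq = 28.
Accepted: {freq=30, channel=2, mode=steady}, since channel = 2, freq = 30.
Rejected: {freq=7, channel=6, mode=steady}, since channel = 6, freq = 7.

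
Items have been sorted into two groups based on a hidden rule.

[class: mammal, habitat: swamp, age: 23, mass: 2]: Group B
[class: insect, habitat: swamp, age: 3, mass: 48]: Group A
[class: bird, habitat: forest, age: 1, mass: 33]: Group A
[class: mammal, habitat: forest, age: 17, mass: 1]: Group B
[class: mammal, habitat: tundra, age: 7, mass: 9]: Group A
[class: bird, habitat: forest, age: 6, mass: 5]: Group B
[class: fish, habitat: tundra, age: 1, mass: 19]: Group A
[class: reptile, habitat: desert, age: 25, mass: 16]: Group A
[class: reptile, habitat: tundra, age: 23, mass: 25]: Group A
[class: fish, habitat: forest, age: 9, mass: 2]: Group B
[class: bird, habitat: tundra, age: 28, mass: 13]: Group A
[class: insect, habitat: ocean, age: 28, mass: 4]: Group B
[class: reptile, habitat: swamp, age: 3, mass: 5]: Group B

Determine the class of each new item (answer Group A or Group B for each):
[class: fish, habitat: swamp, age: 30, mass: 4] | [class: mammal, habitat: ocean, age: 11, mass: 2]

All 'Group A' examples share one property — mass ≥ 9 — and every 'Group B' example lacks it.

Group B, Group B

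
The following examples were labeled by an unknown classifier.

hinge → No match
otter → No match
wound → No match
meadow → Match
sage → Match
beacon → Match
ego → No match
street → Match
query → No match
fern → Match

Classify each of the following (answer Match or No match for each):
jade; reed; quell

All 'Match' examples share one property — even length — and every 'No match' example lacks it.
jade: length 4, matches → Match.
reed: length 4, matches → Match.
quell: length 5, doesn't qualify → No match.

Match, Match, No match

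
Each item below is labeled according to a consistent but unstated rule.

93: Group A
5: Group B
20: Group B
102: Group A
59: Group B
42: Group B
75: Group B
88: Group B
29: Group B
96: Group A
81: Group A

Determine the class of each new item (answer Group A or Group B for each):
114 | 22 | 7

Rule: multiple of 3 AND at least 81. This holds for each 'Group A' example and fails for each 'Group B' one.
Group A: 114, since 114 = 3·38, 114 ≥ 81.
Group B: 22, since 22 = 3·7 + 1, 22 < 81.
Group B: 7, since 7 = 3·2 + 1, 7 < 81.

Group A, Group B, Group B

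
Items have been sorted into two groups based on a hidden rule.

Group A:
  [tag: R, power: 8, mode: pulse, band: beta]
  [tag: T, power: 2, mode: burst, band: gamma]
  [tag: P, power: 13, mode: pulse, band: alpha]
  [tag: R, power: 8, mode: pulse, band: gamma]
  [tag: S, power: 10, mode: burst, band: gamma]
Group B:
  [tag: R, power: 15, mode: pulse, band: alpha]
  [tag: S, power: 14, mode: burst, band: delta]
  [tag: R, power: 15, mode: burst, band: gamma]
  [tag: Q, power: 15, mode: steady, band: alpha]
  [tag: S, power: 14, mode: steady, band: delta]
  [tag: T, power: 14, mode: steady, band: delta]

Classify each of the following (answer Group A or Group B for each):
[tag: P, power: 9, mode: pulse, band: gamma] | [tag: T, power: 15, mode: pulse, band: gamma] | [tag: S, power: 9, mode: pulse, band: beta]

Group A, Group B, Group A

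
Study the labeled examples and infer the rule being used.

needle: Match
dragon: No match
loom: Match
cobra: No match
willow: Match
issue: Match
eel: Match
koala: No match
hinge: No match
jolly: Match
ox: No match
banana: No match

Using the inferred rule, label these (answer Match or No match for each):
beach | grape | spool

No match, No match, Match

The distinguishing property — has a double letter — holds for all the 'Match' cases and none of the 'No match' cases.
beach → no doubled letter → No match. grape → no doubled letter → No match. spool → 'oo' doubled → Match.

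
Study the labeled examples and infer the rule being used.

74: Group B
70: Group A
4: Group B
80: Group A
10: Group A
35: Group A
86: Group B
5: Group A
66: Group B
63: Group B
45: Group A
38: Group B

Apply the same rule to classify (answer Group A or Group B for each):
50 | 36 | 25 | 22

Comparing the two groups points to one rule — multiple of 5.
Group A: 50, since 50 = 5·10. Group B: 36, since 36 = 5·7 + 1. Group A: 25, since 25 = 5·5. Group B: 22, since 22 = 5·4 + 2.

Group A, Group B, Group A, Group B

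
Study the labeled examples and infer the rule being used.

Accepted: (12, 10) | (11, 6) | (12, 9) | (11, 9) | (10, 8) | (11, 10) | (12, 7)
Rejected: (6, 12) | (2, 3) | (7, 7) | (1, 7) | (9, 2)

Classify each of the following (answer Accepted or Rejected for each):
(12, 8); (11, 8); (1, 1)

Accepted, Accepted, Rejected

The classifier is using: first ≥ 10.
(12, 8) — first 12, hence Accepted.
(11, 8) — first 11, hence Accepted.
(1, 1) — first 1, hence Rejected.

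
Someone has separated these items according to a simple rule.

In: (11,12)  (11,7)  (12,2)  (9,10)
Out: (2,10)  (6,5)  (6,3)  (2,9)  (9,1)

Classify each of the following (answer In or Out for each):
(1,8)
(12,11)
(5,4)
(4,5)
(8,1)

Rule: sum ≥ 14. This holds for each 'In' example and fails for each 'Out' one.
(1,8) → 1+8 = 9 → Out. (12,11) → 12+11 = 23 → In. (5,4) → 5+4 = 9 → Out. (4,5) → 4+5 = 9 → Out. (8,1) → 8+1 = 9 → Out.

Out, In, Out, Out, Out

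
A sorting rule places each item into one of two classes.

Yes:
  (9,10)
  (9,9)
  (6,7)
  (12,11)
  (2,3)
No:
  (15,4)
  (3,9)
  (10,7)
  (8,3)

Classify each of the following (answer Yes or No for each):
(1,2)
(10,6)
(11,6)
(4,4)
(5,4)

Rule: |first − second| ≤ 1. This holds for each 'Yes' example and fails for each 'No' one.
(1,2) → |1−2| = 1 → Yes.
(10,6) → |10−6| = 4 → No.
(11,6) → |11−6| = 5 → No.
(4,4) → |4−4| = 0 → Yes.
(5,4) → |5−4| = 1 → Yes.

Yes, No, No, Yes, Yes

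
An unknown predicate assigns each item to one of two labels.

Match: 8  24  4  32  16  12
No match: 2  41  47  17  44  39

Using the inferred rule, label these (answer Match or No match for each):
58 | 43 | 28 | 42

No match, No match, Match, No match

The simplest hypothesis consistent with all the labels is: multiple of 4 AND at most 32.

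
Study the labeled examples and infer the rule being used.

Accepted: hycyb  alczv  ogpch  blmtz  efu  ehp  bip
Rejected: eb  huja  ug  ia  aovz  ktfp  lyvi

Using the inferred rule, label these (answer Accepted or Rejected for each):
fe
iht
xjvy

Rejected, Accepted, Rejected

The common property of the 'Accepted' items is: odd length. No 'Rejected' item has it.
fe — length 2, hence Rejected. iht — length 3, hence Accepted. xjvy — length 4, hence Rejected.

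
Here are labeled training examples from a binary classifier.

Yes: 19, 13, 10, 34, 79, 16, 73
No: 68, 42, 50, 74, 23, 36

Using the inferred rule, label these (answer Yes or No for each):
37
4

Every 'Yes' example satisfies: ≡ 1 (mod 3). None of the 'No' examples do.
Yes: 37, since 37 mod 3 = 1.
Yes: 4, since 4 mod 3 = 1.

Yes, Yes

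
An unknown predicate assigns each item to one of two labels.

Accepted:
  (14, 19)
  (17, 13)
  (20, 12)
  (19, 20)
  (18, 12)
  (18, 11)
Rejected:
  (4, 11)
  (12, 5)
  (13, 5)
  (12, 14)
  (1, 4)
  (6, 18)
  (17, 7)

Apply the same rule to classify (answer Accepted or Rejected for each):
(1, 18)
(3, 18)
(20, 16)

Rejected, Rejected, Accepted

All 'Accepted' examples share one property — sum ≥ 29 — and every 'Rejected' example lacks it.
(1, 18): 1+18 = 19 — fails the rule, so Rejected. (3, 18): 3+18 = 21 — fails the rule, so Rejected. (20, 16): 20+16 = 36 — checks out, so Accepted.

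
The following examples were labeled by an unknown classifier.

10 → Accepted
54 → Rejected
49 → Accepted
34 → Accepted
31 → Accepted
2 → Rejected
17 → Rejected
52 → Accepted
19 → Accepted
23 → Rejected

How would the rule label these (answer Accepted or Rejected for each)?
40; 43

The classifier is using: ≡ 1 (mod 3).
Accepted: 40, since 40 mod 3 = 1. Accepted: 43, since 43 mod 3 = 1.

Accepted, Accepted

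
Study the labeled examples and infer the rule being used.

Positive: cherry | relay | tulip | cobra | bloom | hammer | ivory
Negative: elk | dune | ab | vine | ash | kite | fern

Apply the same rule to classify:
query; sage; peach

Positive, Negative, Positive

All 'Positive' examples share one property — length ≥ 5 — and every 'Negative' example lacks it.
Positive: query, since length 5. Negative: sage, since length 4. Positive: peach, since length 5.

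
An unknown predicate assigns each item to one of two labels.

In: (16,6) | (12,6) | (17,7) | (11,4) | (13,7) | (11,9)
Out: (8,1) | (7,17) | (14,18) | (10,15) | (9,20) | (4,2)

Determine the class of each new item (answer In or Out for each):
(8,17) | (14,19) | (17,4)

'In' ⟺ first > second AND sum ≥ 15.

Out, Out, In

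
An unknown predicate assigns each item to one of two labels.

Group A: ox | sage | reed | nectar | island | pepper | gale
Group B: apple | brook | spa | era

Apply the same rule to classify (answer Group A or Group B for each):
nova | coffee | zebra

Checking candidate rules against both groups, what survives is: even length.
nova: length 4, qualifies → Group A. coffee: length 6, qualifies → Group A. zebra: length 5, doesn't match → Group B.

Group A, Group A, Group B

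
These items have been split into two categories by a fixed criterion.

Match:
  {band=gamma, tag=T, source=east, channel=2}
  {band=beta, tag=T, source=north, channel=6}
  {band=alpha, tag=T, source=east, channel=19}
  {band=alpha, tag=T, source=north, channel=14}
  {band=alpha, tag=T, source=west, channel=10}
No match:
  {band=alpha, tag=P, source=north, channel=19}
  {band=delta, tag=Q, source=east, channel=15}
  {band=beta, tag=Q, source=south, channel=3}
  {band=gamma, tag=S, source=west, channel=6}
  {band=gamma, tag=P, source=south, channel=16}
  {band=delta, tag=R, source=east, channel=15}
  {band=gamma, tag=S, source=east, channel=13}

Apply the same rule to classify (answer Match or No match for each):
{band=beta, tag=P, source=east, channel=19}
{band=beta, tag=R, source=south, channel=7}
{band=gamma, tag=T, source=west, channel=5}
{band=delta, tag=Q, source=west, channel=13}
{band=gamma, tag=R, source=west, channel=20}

No match, No match, Match, No match, No match

The rule appears to be: tag is T.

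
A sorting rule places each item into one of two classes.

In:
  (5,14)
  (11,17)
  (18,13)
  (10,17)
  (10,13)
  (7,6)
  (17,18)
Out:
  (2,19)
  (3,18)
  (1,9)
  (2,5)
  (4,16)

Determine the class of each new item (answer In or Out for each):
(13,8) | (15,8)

The rule appears to be: first ≥ 5.
(13,8) → first 13 → In. (15,8) → first 15 → In.

In, In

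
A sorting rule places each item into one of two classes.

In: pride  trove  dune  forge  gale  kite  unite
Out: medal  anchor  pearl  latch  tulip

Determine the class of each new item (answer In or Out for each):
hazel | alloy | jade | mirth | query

Out, Out, In, Out, Out

Every 'In' example satisfies: ends with 'e'. None of the 'Out' examples do.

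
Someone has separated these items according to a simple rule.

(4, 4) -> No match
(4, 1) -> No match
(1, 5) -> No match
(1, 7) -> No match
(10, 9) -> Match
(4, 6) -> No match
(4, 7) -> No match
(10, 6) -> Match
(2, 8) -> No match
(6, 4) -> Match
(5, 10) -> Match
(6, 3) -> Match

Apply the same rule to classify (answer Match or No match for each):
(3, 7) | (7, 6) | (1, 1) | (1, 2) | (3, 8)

Every 'Match' example satisfies: first ≥ 5. None of the 'No match' examples do.
(3, 7): No match (first 3).
(7, 6): Match (first 7).
(1, 1): No match (first 1).
(1, 2): No match (first 1).
(3, 8): No match (first 3).

No match, Match, No match, No match, No match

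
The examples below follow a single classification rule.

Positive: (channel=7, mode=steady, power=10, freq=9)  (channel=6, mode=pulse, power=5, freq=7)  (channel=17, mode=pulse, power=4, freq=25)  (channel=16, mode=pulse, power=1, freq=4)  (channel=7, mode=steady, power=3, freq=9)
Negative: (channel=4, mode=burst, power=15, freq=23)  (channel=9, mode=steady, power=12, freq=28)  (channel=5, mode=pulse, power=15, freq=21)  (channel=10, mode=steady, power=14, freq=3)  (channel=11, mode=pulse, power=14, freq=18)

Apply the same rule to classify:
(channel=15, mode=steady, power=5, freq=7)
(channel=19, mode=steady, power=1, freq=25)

Positive, Positive

Rule: power ≤ 10. This holds for each 'Positive' example and fails for each 'Negative' one.
Positive: (channel=15, mode=steady, power=5, freq=7), since power = 5. Positive: (channel=19, mode=steady, power=1, freq=25), since power = 1.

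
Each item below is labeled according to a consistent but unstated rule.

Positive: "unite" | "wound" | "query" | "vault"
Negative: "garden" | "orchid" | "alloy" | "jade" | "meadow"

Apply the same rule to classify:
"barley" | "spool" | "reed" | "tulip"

The rule appears to be: contains 'u'.
"barley": no 'u' — fails the rule, so Negative. "spool": no 'u' — fails the rule, so Negative. "reed": no 'u' — fails the rule, so Negative. "tulip": has 'u' — satisfies this, so Positive.

Negative, Negative, Negative, Positive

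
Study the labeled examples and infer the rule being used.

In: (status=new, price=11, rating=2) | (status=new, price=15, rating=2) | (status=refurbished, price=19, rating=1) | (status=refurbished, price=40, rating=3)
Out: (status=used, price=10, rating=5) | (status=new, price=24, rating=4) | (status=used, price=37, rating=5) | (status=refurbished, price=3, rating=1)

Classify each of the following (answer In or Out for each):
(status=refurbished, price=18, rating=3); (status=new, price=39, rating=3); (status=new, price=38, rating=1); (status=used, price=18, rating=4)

In, In, In, Out

'In' ⟺ rating ≤ 3 AND price ≥ 10.
In: (status=refurbished, price=18, rating=3), since rating = 3, price = 18.
In: (status=new, price=39, rating=3), since rating = 3, price = 39.
In: (status=new, price=38, rating=1), since rating = 1, price = 38.
Out: (status=used, price=18, rating=4), since rating = 4, price = 18.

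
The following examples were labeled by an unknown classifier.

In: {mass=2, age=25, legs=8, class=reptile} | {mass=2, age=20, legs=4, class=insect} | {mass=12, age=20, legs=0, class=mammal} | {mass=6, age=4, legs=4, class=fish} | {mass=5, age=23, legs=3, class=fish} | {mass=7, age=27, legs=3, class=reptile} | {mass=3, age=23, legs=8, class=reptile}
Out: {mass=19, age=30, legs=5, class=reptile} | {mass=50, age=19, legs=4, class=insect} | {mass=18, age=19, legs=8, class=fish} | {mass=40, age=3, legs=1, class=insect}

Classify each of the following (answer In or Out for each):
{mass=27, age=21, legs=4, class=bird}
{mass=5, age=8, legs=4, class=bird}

Out, In

Every 'In' example satisfies: mass ≤ 12. None of the 'Out' examples do.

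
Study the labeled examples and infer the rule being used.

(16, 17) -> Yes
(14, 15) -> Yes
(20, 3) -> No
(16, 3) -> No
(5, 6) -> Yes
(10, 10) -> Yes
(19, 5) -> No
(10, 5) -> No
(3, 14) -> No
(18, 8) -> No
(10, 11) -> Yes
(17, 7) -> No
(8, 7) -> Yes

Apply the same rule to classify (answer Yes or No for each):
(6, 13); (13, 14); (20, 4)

No, Yes, No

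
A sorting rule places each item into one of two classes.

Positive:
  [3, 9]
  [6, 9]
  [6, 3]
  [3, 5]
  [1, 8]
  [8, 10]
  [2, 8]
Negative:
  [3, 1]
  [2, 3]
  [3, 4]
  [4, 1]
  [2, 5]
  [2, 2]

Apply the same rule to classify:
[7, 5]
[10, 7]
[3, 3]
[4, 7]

Positive, Positive, Negative, Positive

The simplest hypothesis consistent with all the labels is: sum ≥ 8.
[7, 5]: 7+5 = 12 — matches, so Positive. [10, 7]: 10+7 = 17 — matches, so Positive. [3, 3]: 3+3 = 6 — does not fit, so Negative. [4, 7]: 4+7 = 11 — matches, so Positive.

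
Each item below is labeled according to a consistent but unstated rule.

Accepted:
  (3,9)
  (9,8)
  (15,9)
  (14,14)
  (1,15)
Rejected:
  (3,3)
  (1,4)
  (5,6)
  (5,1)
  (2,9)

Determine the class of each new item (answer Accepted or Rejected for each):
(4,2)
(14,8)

Rejected, Accepted

'Accepted' ⟺ sum ≥ 12.
(4,2) → 4+2 = 6 → Rejected. (14,8) → 14+8 = 22 → Accepted.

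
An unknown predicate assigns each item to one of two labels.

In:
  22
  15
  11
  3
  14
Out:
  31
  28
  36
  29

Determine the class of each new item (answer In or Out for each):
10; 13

The classifier is using: at most 22.
10: 10 ≤ 22 — has this property, so In. 13: 13 ≤ 22 — has this property, so In.

In, In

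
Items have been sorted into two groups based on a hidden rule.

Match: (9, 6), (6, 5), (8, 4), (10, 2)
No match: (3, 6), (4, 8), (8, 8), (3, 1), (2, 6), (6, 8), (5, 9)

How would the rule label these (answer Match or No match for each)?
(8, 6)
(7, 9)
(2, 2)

Match, No match, No match

Every 'Match' example satisfies: first > second AND sum ≥ 8. None of the 'No match' examples do.
(8, 6) → 8 > 6, 8+6 = 14 → Match.
(7, 9) → 7 < 9, 7+9 = 16 → No match.
(2, 2) → 2 = 2, 2+2 = 4 → No match.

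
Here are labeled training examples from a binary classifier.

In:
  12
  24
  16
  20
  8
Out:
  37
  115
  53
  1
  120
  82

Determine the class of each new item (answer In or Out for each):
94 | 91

The rule appears to be: even AND at most 24.
94: 94 is even, 94 > 24 — does not fit, so Out.
91: 91 is odd, 91 > 24 — does not fit, so Out.

Out, Out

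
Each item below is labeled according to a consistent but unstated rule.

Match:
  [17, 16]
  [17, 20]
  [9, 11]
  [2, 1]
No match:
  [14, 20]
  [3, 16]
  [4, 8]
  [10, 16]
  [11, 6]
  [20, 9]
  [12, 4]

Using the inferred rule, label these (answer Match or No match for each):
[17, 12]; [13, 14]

A rule that fits every label: |first − second| ≤ 3 — true of each 'Match' example, false of each 'No match' one.
[17, 12]: |17−12| = 5, doesn't qualify → No match. [13, 14]: |13−14| = 1, satisfies this → Match.

No match, Match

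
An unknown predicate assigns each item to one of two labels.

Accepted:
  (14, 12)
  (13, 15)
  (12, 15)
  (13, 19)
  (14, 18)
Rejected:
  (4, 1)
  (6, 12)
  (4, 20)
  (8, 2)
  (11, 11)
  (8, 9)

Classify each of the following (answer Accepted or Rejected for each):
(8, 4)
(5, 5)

The classifier is using: sum ≥ 26.

Rejected, Rejected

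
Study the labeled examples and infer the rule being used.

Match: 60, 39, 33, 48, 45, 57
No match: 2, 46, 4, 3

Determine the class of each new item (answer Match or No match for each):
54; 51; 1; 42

The classifier is using: multiple of 3 AND at least 4.
54: 54 = 3·18, 54 ≥ 4, meets the rule → Match.
51: 51 = 3·17, 51 ≥ 4, meets the rule → Match.
1: 1 = 3·0 + 1, 1 < 4, doesn't match → No match.
42: 42 = 3·14, 42 ≥ 4, meets the rule → Match.

Match, Match, No match, Match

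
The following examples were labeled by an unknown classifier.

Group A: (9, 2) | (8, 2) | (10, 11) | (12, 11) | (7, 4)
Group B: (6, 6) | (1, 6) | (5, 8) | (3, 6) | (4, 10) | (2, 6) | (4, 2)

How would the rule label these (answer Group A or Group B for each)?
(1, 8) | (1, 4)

Group B, Group B

One predicate separates the groups cleanly: first ≥ 7.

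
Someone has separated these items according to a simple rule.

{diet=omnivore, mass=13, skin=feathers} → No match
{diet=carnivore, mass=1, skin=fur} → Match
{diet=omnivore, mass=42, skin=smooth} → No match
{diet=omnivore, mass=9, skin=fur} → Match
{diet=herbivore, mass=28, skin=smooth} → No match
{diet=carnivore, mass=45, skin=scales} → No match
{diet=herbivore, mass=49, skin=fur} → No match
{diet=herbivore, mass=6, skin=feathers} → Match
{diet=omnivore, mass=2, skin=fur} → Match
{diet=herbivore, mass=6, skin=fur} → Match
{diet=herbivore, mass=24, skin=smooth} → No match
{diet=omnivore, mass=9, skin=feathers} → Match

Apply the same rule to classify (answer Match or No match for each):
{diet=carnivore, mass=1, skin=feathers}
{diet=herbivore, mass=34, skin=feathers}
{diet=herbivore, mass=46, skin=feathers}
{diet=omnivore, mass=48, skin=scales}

Match, No match, No match, No match

The rule appears to be: mass ≤ 9.
{diet=carnivore, mass=1, skin=feathers} → mass = 1 → Match.
{diet=herbivore, mass=34, skin=feathers} → mass = 34 → No match.
{diet=herbivore, mass=46, skin=feathers} → mass = 46 → No match.
{diet=omnivore, mass=48, skin=scales} → mass = 48 → No match.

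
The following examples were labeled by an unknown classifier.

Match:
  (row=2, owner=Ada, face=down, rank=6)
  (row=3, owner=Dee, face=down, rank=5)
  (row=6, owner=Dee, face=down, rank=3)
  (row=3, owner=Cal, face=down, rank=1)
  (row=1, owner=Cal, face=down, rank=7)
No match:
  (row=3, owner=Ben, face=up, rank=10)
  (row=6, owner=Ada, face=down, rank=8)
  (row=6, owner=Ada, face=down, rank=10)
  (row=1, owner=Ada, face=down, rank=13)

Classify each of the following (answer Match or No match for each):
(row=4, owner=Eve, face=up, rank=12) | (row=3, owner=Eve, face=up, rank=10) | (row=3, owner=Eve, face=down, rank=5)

'Match' ⟺ rank ≤ 7.
(row=4, owner=Eve, face=up, rank=12): rank = 12 — does not satisfy this, so No match.
(row=3, owner=Eve, face=up, rank=10): rank = 10 — does not satisfy this, so No match.
(row=3, owner=Eve, face=down, rank=5): rank = 5 — qualifies, so Match.

No match, No match, Match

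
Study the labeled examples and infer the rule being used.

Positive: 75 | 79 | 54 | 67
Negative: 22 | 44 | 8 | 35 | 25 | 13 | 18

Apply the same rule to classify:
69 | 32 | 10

The pattern is that an item is 'Positive' exactly when: at least 54.
69 → 69 ≥ 54 → Positive. 32 → 32 < 54 → Negative. 10 → 10 < 54 → Negative.

Positive, Negative, Negative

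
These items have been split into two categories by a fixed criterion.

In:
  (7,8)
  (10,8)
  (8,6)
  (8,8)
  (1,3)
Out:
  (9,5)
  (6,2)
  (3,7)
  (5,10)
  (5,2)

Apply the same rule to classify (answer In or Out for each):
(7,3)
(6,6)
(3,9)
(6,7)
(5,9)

A rule that fits every label: |first − second| ≤ 2 — true of each 'In' example, false of each 'Out' one.
(7,3) — |7−3| = 4, hence Out. (6,6) — |6−6| = 0, hence In. (3,9) — |3−9| = 6, hence Out. (6,7) — |6−7| = 1, hence In. (5,9) — |5−9| = 4, hence Out.

Out, In, Out, In, Out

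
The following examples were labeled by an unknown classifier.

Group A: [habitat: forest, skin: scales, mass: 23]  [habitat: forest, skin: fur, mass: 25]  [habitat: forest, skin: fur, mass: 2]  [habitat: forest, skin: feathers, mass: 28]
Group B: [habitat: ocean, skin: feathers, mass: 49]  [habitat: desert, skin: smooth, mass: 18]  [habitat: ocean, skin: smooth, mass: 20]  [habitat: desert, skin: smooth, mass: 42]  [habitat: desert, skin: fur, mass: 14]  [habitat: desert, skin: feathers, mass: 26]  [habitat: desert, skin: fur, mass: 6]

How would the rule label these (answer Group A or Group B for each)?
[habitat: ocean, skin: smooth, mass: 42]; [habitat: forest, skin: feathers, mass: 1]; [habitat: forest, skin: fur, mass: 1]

One predicate separates the groups cleanly: habitat is forest.
[habitat: ocean, skin: smooth, mass: 42]: habitat is ocean, does not pass → Group B.
[habitat: forest, skin: feathers, mass: 1]: habitat is forest, passes → Group A.
[habitat: forest, skin: fur, mass: 1]: habitat is forest, passes → Group A.

Group B, Group A, Group A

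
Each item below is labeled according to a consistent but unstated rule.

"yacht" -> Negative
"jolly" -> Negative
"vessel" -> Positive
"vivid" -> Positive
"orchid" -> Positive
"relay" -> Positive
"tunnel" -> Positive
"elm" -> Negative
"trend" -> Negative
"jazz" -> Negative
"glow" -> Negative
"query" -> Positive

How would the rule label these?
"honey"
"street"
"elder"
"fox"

Every 'Positive' example satisfies: has ≥ 2 vowels. None of the 'Negative' examples do.
"honey" — 2 vowels, hence Positive.
"street" — 2 vowels, hence Positive.
"elder" — 2 vowels, hence Positive.
"fox" — 1 vowel, hence Negative.

Positive, Positive, Positive, Negative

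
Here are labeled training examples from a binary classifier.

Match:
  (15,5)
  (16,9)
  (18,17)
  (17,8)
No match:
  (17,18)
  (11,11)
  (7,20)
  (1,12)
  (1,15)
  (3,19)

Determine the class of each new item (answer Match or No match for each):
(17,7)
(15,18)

Match, No match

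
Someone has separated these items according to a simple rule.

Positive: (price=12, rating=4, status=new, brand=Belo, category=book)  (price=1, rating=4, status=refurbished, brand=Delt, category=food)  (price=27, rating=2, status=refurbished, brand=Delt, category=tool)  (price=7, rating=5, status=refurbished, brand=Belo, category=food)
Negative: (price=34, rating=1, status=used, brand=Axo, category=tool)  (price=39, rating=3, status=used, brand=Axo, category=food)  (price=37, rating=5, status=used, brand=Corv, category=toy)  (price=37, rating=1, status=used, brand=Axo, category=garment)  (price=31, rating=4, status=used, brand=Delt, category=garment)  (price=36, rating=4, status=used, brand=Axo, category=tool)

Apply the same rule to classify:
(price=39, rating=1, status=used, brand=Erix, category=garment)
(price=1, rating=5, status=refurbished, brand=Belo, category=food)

Negative, Positive

The common property of the 'Positive' items is: price ≤ 27. No 'Negative' item has it.
(price=39, rating=1, status=used, brand=Erix, category=garment): price = 39, fails this test → Negative.
(price=1, rating=5, status=refurbished, brand=Belo, category=food): price = 1, checks out → Positive.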